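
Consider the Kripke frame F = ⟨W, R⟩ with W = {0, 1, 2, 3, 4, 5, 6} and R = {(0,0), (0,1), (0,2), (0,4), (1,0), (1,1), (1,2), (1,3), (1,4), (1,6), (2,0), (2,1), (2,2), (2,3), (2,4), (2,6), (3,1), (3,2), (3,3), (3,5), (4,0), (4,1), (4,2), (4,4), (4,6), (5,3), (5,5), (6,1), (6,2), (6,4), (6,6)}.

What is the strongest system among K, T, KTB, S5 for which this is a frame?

Reflexive (axiom T): yes — every world is R-related to itself.
Symmetric (axiom B): yes — every pair in R has its reverse in R.
Euclidean (axiom 5): no — 1 R 0 and 1 R 3, but not 0 R 3.
So F validates K, T, KTB; S5 would additionally require R to be Euclidean. The strongest is KTB.

KTB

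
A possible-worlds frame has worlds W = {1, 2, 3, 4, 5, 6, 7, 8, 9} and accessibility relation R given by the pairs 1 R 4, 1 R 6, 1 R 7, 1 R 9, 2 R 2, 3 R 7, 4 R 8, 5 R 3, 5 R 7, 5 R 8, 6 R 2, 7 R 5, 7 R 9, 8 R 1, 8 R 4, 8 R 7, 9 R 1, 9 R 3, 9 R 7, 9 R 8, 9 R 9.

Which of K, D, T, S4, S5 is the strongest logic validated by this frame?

Serial (axiom D): yes — every world has a successor (e.g. 1 R 4).
Reflexive (axiom T): no — 1 is not related to itself.
Transitive (axiom 4): no — 1 R 4 and 4 R 8, but not 1 R 8.
Euclidean (axiom 5): no — 1 R 4 and 1 R 6, but not 4 R 6.
So F validates K, D; T would additionally require R to be reflexive. The strongest is D.

D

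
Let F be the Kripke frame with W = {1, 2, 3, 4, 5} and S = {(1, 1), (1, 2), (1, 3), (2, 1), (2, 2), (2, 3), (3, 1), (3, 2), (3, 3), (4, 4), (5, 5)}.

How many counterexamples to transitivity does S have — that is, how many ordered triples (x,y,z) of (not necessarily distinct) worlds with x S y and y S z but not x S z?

S is transitive; there are no such tuples.

0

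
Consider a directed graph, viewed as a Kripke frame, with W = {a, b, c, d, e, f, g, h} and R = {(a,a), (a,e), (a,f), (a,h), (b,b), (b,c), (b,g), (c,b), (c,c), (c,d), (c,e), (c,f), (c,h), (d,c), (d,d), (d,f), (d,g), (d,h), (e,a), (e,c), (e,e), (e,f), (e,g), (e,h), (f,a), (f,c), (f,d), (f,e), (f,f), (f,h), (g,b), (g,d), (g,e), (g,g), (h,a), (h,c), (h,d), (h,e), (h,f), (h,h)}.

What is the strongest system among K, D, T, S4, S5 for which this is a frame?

Serial (axiom D): yes — every world has a successor (e.g. a R a).
Reflexive (axiom T): yes — every world is R-related to itself.
Transitive (axiom 4): no — a R e and e R c, but not a R c.
Euclidean (axiom 5): no — b R c and b R g, but not c R g.
So F validates K, D, T; S4 would additionally require R to be transitive. The strongest is T.

T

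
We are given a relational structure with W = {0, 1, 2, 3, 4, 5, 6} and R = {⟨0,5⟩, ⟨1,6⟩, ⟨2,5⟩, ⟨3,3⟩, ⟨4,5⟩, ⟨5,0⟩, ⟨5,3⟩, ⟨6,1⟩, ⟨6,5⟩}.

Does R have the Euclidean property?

No

Euclidean: no — 5 R 0 and 5 R 3, but not 0 R 3.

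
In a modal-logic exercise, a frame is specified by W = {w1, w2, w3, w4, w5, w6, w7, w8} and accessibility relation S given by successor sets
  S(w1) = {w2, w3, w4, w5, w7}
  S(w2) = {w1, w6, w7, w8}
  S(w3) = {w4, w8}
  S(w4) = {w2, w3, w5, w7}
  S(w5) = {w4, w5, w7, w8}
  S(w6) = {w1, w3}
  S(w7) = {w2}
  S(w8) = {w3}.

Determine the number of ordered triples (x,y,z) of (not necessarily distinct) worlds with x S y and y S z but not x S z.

40

Enumerating: (w1,w2,w1), (w1,w2,w6), (w1,w2,w8), (w1,w3,w8), (w1,w5,w8), (w2,w1,w2), (w2,w1,w3), (w2,w1,w4), (w2,w1,w5), (w2,w6,w3), (w2,w7,w2), (w2,w8,w3), … and 28 more.
Total: 40.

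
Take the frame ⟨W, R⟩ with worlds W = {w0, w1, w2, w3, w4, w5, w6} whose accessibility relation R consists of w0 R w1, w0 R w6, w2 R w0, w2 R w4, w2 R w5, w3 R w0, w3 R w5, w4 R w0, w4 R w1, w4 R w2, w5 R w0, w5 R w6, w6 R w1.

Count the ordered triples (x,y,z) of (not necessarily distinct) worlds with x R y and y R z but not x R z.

13

Enumerating: (w2,w0,w1), (w2,w0,w6), (w2,w4,w1), (w2,w4,w2), (w2,w5,w6), (w3,w0,w1), (w3,w0,w6), (w3,w5,w6), (w4,w0,w6), (w4,w2,w4), (w4,w2,w5), (w5,w0,w1), (w5,w6,w1).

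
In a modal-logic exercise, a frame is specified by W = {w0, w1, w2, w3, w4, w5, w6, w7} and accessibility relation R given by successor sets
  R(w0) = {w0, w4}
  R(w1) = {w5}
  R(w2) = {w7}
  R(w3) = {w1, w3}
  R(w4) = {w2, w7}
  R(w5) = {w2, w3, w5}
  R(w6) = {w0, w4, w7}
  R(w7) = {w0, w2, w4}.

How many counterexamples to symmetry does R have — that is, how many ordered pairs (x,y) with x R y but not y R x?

10

Enumerating: (w0,w4), (w1,w5), (w3,w1), (w4,w2), (w5,w2), (w5,w3), (w6,w0), (w6,w4), (w6,w7), (w7,w0).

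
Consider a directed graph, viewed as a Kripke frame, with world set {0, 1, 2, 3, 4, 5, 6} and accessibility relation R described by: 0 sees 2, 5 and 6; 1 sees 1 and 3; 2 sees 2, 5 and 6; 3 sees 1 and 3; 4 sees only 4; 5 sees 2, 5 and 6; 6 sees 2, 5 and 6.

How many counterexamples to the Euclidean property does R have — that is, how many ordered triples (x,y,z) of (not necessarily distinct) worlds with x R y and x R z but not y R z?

R is Euclidean; there are no such tuples.

0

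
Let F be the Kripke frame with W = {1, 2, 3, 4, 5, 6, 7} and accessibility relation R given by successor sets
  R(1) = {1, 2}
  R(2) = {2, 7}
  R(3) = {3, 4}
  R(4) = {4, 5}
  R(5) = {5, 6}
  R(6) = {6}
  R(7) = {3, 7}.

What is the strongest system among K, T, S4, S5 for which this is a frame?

T

Reflexive (axiom T): yes — every world is R-related to itself.
Transitive (axiom 4): no — 1 R 2 and 2 R 7, but not 1 R 7.
Euclidean (axiom 5): no — 1 R 2 and 1 R 1, but not 2 R 1.
So F validates K, T; S4 would additionally require R to be transitive. The strongest is T.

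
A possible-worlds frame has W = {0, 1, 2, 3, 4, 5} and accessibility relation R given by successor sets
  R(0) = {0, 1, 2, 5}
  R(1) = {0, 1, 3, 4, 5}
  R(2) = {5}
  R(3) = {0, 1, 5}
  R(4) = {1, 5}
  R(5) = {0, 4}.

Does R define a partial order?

No

Reflexive: no — 2 is not related to itself.
Transitive: no — 0 R 1 and 1 R 3, but not 0 R 3.
Antisymmetric: no — 0 R 1 and 1 R 0 with 0 ≠ 1.
So R is not a partial order.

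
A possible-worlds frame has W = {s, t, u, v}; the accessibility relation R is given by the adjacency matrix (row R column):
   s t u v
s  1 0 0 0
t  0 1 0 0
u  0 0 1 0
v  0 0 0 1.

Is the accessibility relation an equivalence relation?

Reflexive: yes — every world is R-related to itself.
Symmetric: yes — every pair in R has its reverse in R.
Transitive: yes — every two-step R-path is closed by a direct edge.
So R is an equivalence relation.

Yes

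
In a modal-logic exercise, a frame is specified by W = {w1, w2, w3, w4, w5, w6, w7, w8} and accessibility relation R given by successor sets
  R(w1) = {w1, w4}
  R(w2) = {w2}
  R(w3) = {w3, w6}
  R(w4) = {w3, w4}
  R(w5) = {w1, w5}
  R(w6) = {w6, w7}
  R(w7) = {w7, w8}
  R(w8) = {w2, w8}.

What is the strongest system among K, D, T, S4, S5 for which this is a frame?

Serial (axiom D): yes — every world has a successor (e.g. w1 R w1).
Reflexive (axiom T): yes — every world is R-related to itself.
Transitive (axiom 4): no — w1 R w4 and w4 R w3, but not w1 R w3.
Euclidean (axiom 5): no — w1 R w4 and w1 R w1, but not w4 R w1.
So F validates K, D, T; S4 would additionally require R to be transitive. The strongest is T.

T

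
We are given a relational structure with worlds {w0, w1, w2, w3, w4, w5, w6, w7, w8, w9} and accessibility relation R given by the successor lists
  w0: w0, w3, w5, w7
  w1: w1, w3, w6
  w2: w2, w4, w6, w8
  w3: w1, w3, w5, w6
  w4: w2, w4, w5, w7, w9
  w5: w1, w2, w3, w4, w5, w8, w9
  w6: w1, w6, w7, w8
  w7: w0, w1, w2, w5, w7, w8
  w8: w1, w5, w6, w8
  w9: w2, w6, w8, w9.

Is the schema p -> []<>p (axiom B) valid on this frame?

No

By correspondence theory, B is valid on a frame iff R is symmetric.
Symmetric: no — w0 R w3 but not w3 R w0.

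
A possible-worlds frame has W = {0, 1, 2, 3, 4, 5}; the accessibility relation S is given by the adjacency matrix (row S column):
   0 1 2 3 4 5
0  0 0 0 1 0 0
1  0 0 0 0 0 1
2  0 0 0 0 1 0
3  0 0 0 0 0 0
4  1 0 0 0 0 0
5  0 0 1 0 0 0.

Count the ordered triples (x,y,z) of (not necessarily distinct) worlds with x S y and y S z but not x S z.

Enumerating: (1,5,2), (2,4,0), (4,0,3), (5,2,4).

4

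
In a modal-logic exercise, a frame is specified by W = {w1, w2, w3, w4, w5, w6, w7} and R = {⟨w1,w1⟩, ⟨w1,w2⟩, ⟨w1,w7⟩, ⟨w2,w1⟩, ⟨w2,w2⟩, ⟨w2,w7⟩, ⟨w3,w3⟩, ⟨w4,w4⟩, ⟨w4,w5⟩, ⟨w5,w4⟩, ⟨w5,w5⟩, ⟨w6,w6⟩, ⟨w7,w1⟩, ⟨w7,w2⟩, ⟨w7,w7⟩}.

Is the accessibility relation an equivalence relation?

Yes

Reflexive: yes — every world is R-related to itself.
Symmetric: yes — every pair in R has its reverse in R.
Transitive: yes — every two-step R-path is closed by a direct edge.
So R is an equivalence relation.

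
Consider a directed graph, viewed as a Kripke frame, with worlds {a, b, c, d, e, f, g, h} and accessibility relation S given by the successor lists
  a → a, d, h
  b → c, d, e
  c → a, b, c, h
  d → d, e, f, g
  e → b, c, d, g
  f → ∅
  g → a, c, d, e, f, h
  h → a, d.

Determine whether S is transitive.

No

Transitive: no — a S d and d S e, but not a S e.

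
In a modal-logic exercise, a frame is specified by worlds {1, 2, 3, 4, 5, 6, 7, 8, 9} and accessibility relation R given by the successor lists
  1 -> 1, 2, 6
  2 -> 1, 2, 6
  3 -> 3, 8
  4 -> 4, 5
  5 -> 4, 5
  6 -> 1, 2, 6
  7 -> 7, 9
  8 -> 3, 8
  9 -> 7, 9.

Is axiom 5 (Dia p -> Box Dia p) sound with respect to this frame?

Yes

By correspondence theory, 5 is valid on a frame iff R is Euclidean.
Euclidean: yes — any two successors of a common world are R-related.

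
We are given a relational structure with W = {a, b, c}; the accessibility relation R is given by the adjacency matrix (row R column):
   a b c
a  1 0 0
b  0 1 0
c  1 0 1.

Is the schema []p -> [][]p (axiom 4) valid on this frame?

Yes

Axiom 4 corresponds to the accessibility relation being transitive.
Transitive: yes — every two-step R-path is closed by a direct edge.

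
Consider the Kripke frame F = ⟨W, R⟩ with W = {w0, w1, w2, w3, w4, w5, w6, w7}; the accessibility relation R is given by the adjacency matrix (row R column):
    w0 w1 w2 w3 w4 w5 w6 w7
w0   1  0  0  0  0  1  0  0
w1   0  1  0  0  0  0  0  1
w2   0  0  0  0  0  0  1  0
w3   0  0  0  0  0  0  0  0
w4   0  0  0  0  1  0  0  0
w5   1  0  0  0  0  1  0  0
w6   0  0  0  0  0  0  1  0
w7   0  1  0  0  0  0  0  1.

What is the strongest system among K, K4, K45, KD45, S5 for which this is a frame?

K45

Transitive (axiom 4): yes — every two-step R-path is closed by a direct edge.
Euclidean (axiom 5): yes — any two successors of a common world are R-related.
Serial (axiom D): no — w3 has no R-successor.
Reflexive (axiom T): no — w2 is not related to itself.
So F validates K, K4, K45; KD45 would additionally require R to be serial. The strongest is K45.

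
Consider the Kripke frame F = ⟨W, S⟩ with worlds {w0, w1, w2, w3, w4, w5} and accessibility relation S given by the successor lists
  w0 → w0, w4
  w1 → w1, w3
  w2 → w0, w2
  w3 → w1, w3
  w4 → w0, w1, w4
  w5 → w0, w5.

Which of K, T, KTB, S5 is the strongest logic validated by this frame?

T

Reflexive (axiom T): yes — every world is S-related to itself.
Symmetric (axiom B): no — w2 S w0 but not w0 S w2.
Euclidean (axiom 5): no — w4 S w0 and w4 S w1, but not w0 S w1.
So F validates K, T; KTB would additionally require S to be symmetric. The strongest is T.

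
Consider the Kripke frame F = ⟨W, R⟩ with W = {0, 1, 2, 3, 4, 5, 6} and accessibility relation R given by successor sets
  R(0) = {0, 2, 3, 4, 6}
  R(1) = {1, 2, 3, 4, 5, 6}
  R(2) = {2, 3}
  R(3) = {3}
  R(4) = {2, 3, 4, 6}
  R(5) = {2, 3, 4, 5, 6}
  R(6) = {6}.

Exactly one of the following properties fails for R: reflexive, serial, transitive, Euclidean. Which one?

Euclidean

Reflexive: yes — every world is R-related to itself.
Serial: yes — every world has a successor (e.g. 0 R 0).
Transitive: yes — every two-step R-path is closed by a direct edge.
Euclidean: no — 0 R 2 and 0 R 4, but not 2 R 4.
Only Euclidean fails.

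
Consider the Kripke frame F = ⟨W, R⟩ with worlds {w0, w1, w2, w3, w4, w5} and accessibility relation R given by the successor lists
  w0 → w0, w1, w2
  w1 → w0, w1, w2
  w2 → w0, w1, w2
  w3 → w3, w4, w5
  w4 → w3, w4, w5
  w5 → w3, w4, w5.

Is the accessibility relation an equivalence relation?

Yes

Reflexive: yes — every world is R-related to itself.
Symmetric: yes — every pair in R has its reverse in R.
Transitive: yes — every two-step R-path is closed by a direct edge.
So R is an equivalence relation.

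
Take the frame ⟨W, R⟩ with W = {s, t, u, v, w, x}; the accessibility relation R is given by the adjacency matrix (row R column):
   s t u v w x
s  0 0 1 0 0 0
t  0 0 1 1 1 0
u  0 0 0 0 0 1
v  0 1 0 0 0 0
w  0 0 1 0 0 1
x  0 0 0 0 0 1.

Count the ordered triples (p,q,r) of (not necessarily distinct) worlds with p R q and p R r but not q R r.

Enumerating: (s,u,u), (t,u,u), (t,u,v), (t,u,w), (t,v,u), (t,v,v), (t,v,w), (t,w,v), (t,w,w), (v,t,t), (w,u,u), (w,x,u).

12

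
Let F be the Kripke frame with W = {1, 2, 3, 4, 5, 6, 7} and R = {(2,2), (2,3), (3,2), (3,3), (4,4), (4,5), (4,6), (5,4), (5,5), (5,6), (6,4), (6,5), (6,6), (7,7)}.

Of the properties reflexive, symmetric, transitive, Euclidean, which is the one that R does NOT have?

Reflexive: no — 1 is not related to itself.
Symmetric: yes — every pair in R has its reverse in R.
Transitive: yes — every two-step R-path is closed by a direct edge.
Euclidean: yes — any two successors of a common world are R-related.
Only reflexive fails.

reflexive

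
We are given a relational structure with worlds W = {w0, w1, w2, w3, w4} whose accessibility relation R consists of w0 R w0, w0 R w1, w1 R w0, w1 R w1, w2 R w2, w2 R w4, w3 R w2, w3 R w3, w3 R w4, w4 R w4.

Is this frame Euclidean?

No

Euclidean: no — w3 R w4 and w3 R w2, but not w4 R w2.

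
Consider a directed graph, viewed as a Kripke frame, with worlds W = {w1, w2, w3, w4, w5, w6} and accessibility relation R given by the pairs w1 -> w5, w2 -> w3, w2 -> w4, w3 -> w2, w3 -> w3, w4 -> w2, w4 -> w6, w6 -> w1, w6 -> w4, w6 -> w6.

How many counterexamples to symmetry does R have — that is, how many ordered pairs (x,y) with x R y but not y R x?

Enumerating: (w1,w5), (w6,w1).

2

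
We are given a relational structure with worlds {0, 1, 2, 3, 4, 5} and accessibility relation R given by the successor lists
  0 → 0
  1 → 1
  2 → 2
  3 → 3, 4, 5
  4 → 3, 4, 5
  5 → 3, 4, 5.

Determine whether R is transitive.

Yes

Transitive: yes — every two-step R-path is closed by a direct edge.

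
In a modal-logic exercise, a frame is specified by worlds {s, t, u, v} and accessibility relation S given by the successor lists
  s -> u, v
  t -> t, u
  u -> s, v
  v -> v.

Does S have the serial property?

Serial: yes — every world has a successor (e.g. s S u).

Yes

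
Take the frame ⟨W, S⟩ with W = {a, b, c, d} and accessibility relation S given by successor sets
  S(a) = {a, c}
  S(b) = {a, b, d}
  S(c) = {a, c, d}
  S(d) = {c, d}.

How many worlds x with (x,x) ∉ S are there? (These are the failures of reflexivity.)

S is reflexive; there are no such worlds.

0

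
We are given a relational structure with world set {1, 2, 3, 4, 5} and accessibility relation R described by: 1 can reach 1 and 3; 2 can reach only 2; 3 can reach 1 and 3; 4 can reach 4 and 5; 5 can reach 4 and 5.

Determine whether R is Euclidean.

Euclidean: yes — any two successors of a common world are R-related.

Yes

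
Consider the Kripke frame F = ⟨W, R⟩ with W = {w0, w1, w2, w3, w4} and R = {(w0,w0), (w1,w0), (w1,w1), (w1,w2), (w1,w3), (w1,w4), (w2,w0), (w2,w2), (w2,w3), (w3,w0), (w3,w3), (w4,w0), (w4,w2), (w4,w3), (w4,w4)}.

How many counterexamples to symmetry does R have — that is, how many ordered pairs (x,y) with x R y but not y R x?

Enumerating: (w1,w0), (w1,w2), (w1,w3), (w1,w4), (w2,w0), (w2,w3), (w3,w0), (w4,w0), (w4,w2), (w4,w3).

10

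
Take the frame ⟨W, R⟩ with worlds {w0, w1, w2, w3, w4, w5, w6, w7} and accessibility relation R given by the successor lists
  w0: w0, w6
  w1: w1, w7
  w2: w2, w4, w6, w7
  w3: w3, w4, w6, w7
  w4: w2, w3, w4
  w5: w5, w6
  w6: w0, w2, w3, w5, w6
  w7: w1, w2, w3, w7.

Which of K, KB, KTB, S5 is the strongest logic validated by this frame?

KTB

Symmetric (axiom B): yes — every pair in R has its reverse in R.
Reflexive (axiom T): yes — every world is R-related to itself.
Euclidean (axiom 5): no — w2 R w4 and w2 R w6, but not w4 R w6.
So F validates K, KB, KTB; S5 would additionally require R to be Euclidean. The strongest is KTB.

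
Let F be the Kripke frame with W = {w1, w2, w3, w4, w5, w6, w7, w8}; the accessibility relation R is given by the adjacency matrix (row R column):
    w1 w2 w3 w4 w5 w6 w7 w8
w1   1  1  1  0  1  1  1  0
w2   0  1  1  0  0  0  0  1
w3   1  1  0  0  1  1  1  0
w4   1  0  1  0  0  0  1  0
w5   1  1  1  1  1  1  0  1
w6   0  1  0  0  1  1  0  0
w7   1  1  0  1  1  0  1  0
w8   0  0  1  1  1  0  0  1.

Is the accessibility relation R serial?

Serial: yes — every world has a successor (e.g. w1 R w1).

Yes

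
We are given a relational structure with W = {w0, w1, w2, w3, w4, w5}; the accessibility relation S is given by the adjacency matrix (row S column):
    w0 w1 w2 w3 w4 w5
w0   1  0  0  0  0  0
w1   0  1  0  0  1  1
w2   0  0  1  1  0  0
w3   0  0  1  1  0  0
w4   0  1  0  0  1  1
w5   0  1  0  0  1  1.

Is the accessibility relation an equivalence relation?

Reflexive: yes — every world is S-related to itself.
Symmetric: yes — every pair in S has its reverse in S.
Transitive: yes — every two-step S-path is closed by a direct edge.
So S is an equivalence relation.

Yes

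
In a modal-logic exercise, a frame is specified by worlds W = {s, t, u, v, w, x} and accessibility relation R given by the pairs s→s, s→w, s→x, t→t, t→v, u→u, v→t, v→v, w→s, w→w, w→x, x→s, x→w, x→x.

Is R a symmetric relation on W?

Symmetric: yes — every pair in R has its reverse in R.

Yes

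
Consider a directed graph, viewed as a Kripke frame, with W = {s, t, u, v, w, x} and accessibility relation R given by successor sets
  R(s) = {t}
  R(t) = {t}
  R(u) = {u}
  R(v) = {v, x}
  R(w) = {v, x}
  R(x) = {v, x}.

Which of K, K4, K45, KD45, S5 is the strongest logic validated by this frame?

KD45

Transitive (axiom 4): yes — every two-step R-path is closed by a direct edge.
Euclidean (axiom 5): yes — any two successors of a common world are R-related.
Serial (axiom D): yes — every world has a successor (e.g. s R t).
Reflexive (axiom T): no — s is not related to itself.
So F validates K, K4, K45, KD45; S5 would additionally require R to be reflexive. The strongest is KD45.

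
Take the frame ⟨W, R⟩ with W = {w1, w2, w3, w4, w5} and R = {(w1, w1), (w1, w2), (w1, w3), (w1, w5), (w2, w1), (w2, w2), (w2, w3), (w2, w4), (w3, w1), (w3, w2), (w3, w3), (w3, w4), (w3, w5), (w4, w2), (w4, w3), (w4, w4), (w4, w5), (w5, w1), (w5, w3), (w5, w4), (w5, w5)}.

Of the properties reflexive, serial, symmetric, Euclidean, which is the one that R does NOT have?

Reflexive: yes — every world is R-related to itself.
Serial: yes — every world has a successor (e.g. w1 R w1).
Symmetric: yes — every pair in R has its reverse in R.
Euclidean: no — w1 R w2 and w1 R w5, but not w2 R w5.
Only Euclidean fails.

Euclidean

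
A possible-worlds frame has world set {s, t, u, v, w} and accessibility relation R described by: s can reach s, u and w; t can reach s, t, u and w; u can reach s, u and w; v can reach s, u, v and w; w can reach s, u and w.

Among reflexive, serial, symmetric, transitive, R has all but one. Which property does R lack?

Reflexive: yes — every world is R-related to itself.
Serial: yes — every world has a successor (e.g. s R s).
Symmetric: no — t R s but not s R t.
Transitive: yes — every two-step R-path is closed by a direct edge.
Only symmetric fails.

symmetric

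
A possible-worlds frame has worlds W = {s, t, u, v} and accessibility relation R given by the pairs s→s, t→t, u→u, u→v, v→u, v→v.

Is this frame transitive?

Transitive: yes — every two-step R-path is closed by a direct edge.

Yes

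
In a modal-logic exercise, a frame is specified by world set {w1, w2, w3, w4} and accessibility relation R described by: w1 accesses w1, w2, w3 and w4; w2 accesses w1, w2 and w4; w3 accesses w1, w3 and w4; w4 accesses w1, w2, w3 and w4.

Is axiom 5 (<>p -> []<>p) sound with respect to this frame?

The schema 5 characterises exactly the Euclidean frames.
Euclidean: no — w1 R w2 and w1 R w3, but not w2 R w3.

No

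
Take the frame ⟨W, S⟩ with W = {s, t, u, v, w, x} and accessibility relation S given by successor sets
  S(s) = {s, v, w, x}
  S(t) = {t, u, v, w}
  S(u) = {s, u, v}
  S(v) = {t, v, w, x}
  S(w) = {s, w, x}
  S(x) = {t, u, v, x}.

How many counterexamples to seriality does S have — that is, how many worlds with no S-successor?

0

S is serial; there are no such worlds.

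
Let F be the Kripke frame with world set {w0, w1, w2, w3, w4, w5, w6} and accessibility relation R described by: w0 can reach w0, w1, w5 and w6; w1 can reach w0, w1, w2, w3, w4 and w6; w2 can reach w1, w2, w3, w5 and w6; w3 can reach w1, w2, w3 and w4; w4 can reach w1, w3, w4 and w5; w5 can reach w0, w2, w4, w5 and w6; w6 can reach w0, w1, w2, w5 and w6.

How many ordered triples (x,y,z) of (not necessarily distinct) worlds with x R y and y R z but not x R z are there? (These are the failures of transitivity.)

38

Enumerating: (w0,w1,w2), (w0,w1,w3), (w0,w1,w4), (w0,w5,w2), (w0,w5,w4), (w0,w6,w2), (w1,w0,w5), (w1,w2,w5), (w1,w4,w5), (w1,w6,w5), (w2,w1,w0), (w2,w1,w4), … and 26 more.
Total: 38.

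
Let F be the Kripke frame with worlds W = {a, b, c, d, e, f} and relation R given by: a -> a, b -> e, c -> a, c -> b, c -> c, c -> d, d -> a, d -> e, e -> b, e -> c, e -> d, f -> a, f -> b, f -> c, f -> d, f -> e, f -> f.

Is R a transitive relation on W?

Transitive: no — b R e and e R c, but not b R c.

No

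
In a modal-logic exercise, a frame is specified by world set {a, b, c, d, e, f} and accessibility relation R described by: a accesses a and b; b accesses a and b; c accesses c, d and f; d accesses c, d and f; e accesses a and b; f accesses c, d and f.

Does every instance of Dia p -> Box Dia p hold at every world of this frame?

Yes

By correspondence theory, 5 is valid on a frame iff R is Euclidean.
Euclidean: yes — any two successors of a common world are R-related.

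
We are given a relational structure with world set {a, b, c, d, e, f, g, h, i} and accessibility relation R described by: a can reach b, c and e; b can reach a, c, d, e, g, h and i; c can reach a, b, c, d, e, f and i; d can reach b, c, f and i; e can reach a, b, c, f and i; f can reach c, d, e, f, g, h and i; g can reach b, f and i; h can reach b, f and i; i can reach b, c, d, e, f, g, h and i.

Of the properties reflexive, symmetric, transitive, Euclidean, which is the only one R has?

symmetric

Reflexive: no — a is not related to itself.
Symmetric: yes — every pair in R has its reverse in R.
Transitive: no — a R b and b R d, but not a R d.
Euclidean: no — b R a and b R d, but not a R d.
Only symmetric holds.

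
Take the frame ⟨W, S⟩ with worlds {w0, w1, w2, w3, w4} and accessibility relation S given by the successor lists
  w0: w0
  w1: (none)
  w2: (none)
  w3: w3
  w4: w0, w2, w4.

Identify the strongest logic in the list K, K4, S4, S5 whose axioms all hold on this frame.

K4

Transitive (axiom 4): yes — every two-step S-path is closed by a direct edge.
Reflexive (axiom T): no — w1 is not related to itself.
Euclidean (axiom 5): no — w4 S w0 and w4 S w2, but not w0 S w2.
So F validates K, K4; S4 would additionally require S to be reflexive. The strongest is K4.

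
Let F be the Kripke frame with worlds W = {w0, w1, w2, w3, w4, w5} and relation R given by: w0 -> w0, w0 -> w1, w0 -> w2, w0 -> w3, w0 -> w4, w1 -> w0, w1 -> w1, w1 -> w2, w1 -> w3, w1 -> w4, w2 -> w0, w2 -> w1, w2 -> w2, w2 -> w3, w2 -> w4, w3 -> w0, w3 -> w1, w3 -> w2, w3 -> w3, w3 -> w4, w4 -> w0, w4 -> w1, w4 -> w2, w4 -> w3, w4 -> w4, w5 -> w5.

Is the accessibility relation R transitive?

Transitive: yes — every two-step R-path is closed by a direct edge.

Yes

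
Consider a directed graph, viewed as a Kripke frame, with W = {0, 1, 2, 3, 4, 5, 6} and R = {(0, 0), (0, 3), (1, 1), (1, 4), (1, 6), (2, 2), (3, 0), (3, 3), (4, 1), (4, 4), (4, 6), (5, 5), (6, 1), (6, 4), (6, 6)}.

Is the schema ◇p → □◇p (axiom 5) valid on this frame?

Axiom 5 corresponds to the accessibility relation being Euclidean.
Euclidean: yes — any two successors of a common world are R-related.

Yes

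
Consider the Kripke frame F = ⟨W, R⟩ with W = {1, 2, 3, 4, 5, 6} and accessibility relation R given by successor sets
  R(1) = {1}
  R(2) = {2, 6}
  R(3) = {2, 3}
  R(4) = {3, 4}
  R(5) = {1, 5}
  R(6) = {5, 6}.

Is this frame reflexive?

Yes

Reflexive: yes — every world is R-related to itself.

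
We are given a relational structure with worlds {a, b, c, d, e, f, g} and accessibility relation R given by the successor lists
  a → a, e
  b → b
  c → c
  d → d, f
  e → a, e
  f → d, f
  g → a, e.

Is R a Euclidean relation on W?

Yes

Euclidean: yes — any two successors of a common world are R-related.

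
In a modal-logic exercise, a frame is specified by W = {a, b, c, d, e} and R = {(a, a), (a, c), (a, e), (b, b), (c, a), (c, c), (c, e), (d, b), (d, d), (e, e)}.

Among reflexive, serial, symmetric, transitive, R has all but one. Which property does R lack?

symmetric

Reflexive: yes — every world is R-related to itself.
Serial: yes — every world has a successor (e.g. a R a).
Symmetric: no — a R e but not e R a.
Transitive: yes — every two-step R-path is closed by a direct edge.
Only symmetric fails.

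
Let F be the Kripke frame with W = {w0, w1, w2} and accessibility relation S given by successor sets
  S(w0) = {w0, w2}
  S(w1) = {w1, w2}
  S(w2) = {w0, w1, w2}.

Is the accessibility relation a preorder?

Reflexive: yes — every world is S-related to itself.
Transitive: no — w0 S w2 and w2 S w1, but not w0 S w1.
So S is not a preorder.

No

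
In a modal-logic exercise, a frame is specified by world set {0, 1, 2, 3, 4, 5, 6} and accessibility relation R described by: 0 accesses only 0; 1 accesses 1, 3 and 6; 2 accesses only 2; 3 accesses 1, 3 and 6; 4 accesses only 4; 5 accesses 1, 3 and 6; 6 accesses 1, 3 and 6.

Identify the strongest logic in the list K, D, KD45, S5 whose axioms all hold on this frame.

KD45

Serial (axiom D): yes — every world has a successor (e.g. 0 R 0).
Euclidean (axiom 5): yes — any two successors of a common world are R-related.
Transitive (axiom 4): yes — every two-step R-path is closed by a direct edge.
Reflexive (axiom T): no — 5 is not related to itself.
So F validates K, D, KD45; S5 would additionally require R to be reflexive. The strongest is KD45.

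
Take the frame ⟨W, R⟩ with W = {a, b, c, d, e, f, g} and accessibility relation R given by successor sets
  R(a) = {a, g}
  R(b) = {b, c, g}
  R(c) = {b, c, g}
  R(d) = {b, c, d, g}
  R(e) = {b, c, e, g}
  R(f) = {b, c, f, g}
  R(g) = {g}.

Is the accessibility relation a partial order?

No

Reflexive: yes — every world is R-related to itself.
Transitive: yes — every two-step R-path is closed by a direct edge.
Antisymmetric: no — b R c and c R b with b ≠ c.
So R is not a partial order.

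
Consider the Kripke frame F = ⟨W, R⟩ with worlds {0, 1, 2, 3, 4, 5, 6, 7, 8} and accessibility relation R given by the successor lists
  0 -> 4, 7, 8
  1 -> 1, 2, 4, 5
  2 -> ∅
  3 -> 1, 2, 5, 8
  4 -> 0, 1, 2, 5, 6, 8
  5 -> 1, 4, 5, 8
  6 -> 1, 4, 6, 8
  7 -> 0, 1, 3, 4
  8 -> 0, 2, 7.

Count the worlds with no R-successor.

Enumerating: 2.

1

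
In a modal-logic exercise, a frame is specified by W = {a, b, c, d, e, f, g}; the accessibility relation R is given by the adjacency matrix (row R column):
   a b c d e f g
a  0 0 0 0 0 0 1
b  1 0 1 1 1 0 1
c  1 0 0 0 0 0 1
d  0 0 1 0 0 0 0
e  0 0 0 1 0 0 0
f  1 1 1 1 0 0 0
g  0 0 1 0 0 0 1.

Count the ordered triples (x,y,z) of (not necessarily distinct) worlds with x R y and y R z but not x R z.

10

Enumerating: (a,g,c), (c,g,c), (d,c,a), (d,c,g), (e,d,c), (f,a,g), (f,b,e), (f,b,g), (f,c,g), (g,c,a).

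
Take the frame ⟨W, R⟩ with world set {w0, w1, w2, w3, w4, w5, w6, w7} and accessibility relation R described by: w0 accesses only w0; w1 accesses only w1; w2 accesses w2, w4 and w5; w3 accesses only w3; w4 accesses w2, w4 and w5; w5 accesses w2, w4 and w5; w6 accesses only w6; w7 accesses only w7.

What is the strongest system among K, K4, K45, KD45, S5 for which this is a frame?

S5

Transitive (axiom 4): yes — every two-step R-path is closed by a direct edge.
Euclidean (axiom 5): yes — any two successors of a common world are R-related.
Serial (axiom D): yes — every world has a successor (e.g. w0 R w0).
Reflexive (axiom T): yes — every world is R-related to itself.
So F validates K, K4, K45, KD45, S5. The strongest is S5.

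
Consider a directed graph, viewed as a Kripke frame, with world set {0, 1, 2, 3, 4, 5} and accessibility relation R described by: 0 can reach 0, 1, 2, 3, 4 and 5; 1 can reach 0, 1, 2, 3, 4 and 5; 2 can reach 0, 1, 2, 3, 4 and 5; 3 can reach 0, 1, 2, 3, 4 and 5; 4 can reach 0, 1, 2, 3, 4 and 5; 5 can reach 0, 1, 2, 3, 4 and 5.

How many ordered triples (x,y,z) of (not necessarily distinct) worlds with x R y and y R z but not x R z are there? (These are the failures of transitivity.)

R is transitive; there are no such tuples.

0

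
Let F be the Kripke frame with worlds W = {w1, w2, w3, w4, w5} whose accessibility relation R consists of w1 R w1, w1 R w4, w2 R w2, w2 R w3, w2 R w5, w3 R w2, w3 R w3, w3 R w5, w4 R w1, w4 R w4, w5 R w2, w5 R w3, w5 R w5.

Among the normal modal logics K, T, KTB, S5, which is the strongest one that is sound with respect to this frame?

Reflexive (axiom T): yes — every world is R-related to itself.
Symmetric (axiom B): yes — every pair in R has its reverse in R.
Euclidean (axiom 5): yes — any two successors of a common world are R-related.
So F validates K, T, KTB, S5. The strongest is S5.

S5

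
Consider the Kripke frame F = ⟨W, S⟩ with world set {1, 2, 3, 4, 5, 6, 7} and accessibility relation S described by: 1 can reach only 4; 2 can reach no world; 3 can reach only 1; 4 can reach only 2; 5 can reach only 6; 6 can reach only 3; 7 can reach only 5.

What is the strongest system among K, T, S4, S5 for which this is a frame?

K

Reflexive (axiom T): no — 1 is not related to itself.
Transitive (axiom 4): no — 1 S 4 and 4 S 2, but not 1 S 2.
Euclidean (axiom 5): no — 1 S 4 and 1 S 4, but not 4 S 4.
So F validates K; T would additionally require S to be reflexive. The strongest is K.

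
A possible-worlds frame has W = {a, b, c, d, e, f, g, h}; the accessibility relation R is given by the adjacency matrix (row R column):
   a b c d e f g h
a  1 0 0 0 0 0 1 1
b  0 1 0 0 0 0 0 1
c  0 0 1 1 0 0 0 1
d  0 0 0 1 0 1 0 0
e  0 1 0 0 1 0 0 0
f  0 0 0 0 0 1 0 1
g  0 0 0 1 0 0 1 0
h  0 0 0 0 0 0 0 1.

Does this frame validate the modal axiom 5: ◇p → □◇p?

No

The schema 5 characterises exactly the Euclidean frames.
Euclidean: no — a R g and a R h, but not g R h.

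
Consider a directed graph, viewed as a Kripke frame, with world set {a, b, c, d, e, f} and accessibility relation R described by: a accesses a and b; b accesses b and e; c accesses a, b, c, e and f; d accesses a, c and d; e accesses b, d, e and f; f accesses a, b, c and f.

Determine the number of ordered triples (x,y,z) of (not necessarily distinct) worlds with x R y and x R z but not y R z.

Enumerating: (a,b,a), (c,a,c), (c,a,e), (c,a,f), (c,b,a), (c,b,c), (c,b,f), (c,e,a), (c,e,c), (c,f,e), (d,a,c), (d,a,d), … and 13 more.
Total: 25.

25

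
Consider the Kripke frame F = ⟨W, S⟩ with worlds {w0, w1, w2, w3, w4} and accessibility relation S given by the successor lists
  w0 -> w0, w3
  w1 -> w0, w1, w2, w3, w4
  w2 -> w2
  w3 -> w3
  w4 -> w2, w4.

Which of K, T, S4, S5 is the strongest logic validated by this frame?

Reflexive (axiom T): yes — every world is S-related to itself.
Transitive (axiom 4): yes — every two-step S-path is closed by a direct edge.
Euclidean (axiom 5): no — w1 S w0 and w1 S w2, but not w0 S w2.
So F validates K, T, S4; S5 would additionally require S to be Euclidean. The strongest is S4.

S4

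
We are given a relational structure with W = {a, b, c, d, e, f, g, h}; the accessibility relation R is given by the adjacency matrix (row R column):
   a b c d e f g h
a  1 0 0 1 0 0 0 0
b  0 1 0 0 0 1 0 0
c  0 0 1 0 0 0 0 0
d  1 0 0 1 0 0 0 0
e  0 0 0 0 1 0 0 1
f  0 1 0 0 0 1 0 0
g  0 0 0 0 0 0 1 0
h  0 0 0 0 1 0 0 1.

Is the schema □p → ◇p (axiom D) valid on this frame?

Yes

The schema D characterises exactly the serial frames.
Serial: yes — every world has a successor (e.g. a R a).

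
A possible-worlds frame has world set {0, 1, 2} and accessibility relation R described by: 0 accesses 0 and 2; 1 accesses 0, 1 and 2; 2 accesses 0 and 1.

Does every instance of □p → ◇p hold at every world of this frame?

Yes

By correspondence theory, D is valid on a frame iff R is serial.
Serial: yes — every world has a successor (e.g. 0 R 0).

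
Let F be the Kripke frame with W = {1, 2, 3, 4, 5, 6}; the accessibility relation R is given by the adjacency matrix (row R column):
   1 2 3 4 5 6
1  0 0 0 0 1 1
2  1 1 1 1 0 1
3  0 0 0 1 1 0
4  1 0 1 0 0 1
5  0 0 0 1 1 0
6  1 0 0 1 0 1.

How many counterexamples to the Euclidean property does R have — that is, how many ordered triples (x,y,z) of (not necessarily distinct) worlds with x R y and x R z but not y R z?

27

Enumerating: (1,5,6), (1,6,5), (2,1,1), (2,1,2), (2,1,3), (2,1,4), (2,3,1), (2,3,2), (2,3,3), (2,3,6), (2,4,2), (2,4,4), … and 15 more.
Total: 27.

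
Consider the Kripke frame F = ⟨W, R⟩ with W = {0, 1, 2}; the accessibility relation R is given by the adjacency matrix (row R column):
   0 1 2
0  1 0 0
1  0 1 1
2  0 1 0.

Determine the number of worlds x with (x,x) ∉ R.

Enumerating: 2.

1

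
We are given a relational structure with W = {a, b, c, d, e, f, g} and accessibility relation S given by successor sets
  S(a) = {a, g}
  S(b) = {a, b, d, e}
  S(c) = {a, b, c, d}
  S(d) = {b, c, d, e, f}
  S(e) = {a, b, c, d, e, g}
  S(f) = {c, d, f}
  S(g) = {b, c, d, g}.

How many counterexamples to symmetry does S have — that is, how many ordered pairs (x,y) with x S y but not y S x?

Enumerating: (a,g), (b,a), (c,a), (c,b), (e,a), (e,c), (e,g), (f,c), (g,b), (g,c), (g,d).

11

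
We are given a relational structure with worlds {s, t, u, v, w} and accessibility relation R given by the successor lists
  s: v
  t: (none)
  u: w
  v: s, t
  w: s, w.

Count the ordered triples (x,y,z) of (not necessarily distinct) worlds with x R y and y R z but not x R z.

5

Enumerating: (s,v,s), (s,v,t), (u,w,s), (v,s,v), (w,s,v).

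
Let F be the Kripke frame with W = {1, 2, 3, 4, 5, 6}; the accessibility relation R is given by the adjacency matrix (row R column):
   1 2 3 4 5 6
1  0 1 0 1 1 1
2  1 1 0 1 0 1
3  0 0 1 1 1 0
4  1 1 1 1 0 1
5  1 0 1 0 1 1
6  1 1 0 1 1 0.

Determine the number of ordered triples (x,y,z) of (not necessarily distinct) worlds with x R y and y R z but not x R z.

28

Enumerating: (1,2,1), (1,4,1), (1,4,3), (1,5,1), (1,5,3), (1,6,1), (2,1,5), (2,4,3), (2,6,5), (3,4,1), (3,4,2), (3,4,6), … and 16 more.
Total: 28.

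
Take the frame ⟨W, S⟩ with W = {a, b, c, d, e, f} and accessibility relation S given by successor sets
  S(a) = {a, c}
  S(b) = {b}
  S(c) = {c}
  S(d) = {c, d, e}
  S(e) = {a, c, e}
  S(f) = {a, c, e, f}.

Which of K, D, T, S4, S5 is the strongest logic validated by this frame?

T

Serial (axiom D): yes — every world has a successor (e.g. a S a).
Reflexive (axiom T): yes — every world is S-related to itself.
Transitive (axiom 4): no — d S e and e S a, but not d S a.
Euclidean (axiom 5): no — d S c and d S e, but not c S e.
So F validates K, D, T; S4 would additionally require S to be transitive. The strongest is T.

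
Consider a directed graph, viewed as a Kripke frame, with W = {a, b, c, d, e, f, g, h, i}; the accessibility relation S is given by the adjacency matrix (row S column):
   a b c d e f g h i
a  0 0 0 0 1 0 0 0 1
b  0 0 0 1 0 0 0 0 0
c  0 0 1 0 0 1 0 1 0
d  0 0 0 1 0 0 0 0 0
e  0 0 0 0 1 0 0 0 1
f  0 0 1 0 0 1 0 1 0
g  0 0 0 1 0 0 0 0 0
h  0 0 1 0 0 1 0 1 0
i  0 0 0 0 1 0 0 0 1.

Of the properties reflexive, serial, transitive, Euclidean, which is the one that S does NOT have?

reflexive

Reflexive: no — a is not related to itself.
Serial: yes — every world has a successor (e.g. a S e).
Transitive: yes — every two-step S-path is closed by a direct edge.
Euclidean: yes — any two successors of a common world are S-related.
Only reflexive fails.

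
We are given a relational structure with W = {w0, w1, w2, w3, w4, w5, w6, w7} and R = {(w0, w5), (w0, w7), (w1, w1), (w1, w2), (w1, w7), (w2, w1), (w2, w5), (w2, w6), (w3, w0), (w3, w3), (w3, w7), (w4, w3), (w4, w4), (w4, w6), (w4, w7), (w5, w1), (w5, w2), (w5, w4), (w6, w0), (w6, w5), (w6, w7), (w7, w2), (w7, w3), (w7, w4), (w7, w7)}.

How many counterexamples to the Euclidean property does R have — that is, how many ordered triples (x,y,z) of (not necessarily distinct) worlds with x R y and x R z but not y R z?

Enumerating: (w0,w5,w5), (w0,w5,w7), (w0,w7,w5), (w1,w2,w2), (w1,w2,w7), (w1,w7,w1), (w2,w1,w5), (w2,w1,w6), (w2,w5,w5), (w2,w5,w6), (w2,w6,w1), (w2,w6,w6), … and 27 more.
Total: 39.

39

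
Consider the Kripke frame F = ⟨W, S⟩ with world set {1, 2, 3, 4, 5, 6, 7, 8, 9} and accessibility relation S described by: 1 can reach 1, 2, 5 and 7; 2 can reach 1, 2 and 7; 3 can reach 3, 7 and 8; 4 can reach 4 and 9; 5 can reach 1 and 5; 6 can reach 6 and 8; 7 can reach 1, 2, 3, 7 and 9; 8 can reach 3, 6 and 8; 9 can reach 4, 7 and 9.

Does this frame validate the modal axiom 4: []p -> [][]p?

The schema 4 characterises exactly the transitive frames.
Transitive: no — 1 S 7 and 7 S 3, but not 1 S 3.

No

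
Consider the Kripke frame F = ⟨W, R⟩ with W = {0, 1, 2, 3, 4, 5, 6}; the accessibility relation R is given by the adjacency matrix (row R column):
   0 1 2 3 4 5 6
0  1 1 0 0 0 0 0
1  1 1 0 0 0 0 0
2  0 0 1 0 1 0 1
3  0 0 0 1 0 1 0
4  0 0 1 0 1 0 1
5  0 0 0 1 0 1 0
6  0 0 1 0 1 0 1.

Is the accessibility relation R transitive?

Transitive: yes — every two-step R-path is closed by a direct edge.

Yes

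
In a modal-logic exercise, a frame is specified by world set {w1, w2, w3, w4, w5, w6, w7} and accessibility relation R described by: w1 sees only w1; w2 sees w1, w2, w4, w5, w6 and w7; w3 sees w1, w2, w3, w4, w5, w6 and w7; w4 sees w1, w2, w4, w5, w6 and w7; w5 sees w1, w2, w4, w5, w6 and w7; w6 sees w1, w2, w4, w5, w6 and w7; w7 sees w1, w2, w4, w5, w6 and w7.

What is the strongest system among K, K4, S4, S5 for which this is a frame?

S4

Transitive (axiom 4): yes — every two-step R-path is closed by a direct edge.
Reflexive (axiom T): yes — every world is R-related to itself.
Euclidean (axiom 5): no — w2 R w1 and w2 R w4, but not w1 R w4.
So F validates K, K4, S4; S5 would additionally require R to be Euclidean. The strongest is S4.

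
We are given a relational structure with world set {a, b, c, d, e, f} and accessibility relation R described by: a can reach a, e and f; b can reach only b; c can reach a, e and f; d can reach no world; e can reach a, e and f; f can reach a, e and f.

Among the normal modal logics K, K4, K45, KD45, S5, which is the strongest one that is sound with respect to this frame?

K45

Transitive (axiom 4): yes — every two-step R-path is closed by a direct edge.
Euclidean (axiom 5): yes — any two successors of a common world are R-related.
Serial (axiom D): no — d has no R-successor.
Reflexive (axiom T): no — c is not related to itself.
So F validates K, K4, K45; KD45 would additionally require R to be serial. The strongest is K45.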